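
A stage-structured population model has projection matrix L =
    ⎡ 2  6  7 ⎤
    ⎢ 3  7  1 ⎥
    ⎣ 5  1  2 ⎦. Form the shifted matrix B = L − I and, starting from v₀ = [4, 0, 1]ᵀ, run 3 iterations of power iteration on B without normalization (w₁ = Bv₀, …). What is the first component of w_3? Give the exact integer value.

B = L − I has rows (1, 6, 7); (3, 6, 1); (5, 1, 1)
w1 = Bv₀ = (1·4 + 6·0 + 7·1; 3·4 + 6·0 + 1·1; 5·4 + 1·0 + 1·1) = (11, 13, 21)
w2 = Bw1 = (1·11 + 6·13 + 7·21; 3·11 + 6·13 + 1·21; 5·11 + 1·13 + 1·21) = (236, 132, 89)
w3 = Bw2 = (1651, 1589, 1401)
Requested component of w3: 1651

1651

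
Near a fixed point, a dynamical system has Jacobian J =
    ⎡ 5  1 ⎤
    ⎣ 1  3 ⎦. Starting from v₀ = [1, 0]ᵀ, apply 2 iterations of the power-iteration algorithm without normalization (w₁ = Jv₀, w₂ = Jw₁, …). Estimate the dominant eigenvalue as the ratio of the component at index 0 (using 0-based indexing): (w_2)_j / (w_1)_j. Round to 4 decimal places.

w1 = Jv₀ = (5·1 + 1·0; 1·1 + 3·0) = (5, 1)
w2 = Jw1 = (5·5 + 1·1; 1·5 + 3·1) = (26, 8)
Ratio at component: 26 / 5 = 5.2000

5.2000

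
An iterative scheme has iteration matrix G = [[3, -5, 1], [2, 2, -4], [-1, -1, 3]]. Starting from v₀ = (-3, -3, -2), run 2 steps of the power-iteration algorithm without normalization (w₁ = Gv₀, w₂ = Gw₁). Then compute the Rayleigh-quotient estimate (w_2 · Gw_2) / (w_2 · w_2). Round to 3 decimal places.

w1 = Gv₀ = (4, -4, 0)
w2 = Gw1 = (32, 0, 0)
Gw2 = (96, 64, -32)
w2·Gw2 = 32·96 + 0·64 + 0·(-32) = 3072; w2·w2 = 32·32 + 0·0 + 0·0 = 1024
λ ≈ 3072/1024 = 3.000

λ ≈ 3.000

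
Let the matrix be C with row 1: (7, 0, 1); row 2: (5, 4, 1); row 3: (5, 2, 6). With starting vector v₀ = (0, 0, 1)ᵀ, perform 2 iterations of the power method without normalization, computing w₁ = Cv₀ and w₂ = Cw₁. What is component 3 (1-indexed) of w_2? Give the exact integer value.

w1 = Cv₀ = (7·0 + 0·0 + 1·1; 5·0 + 4·0 + 1·1; 5·0 + 2·0 + 6·1) = (1, 1, 6)
w2 = Cw1 = (7·1 + 0·1 + 1·6; 5·1 + 4·1 + 1·6; 5·1 + 2·1 + 6·6) = (13, 15, 43)
The requested component of w2 is 43.

43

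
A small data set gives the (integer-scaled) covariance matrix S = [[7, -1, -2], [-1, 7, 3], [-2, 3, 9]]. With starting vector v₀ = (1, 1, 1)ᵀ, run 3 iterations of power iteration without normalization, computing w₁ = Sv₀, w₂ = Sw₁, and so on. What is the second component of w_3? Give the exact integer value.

w1 = Sv₀ = (7·1 + (-1)·1 + (-2)·1; (-1)·1 + 7·1 + 3·1; (-2)·1 + 3·1 + 9·1) = (4, 9, 10)
w2 = Sw1 = (7·4 + (-1)·9 + (-2)·10; (-1)·4 + 7·9 + 3·10; (-2)·4 + 3·9 + 9·10) = (-1, 89, 109)
w3 = Sw2 = (-314, 951, 1250)
The requested component of w3 is 951.

951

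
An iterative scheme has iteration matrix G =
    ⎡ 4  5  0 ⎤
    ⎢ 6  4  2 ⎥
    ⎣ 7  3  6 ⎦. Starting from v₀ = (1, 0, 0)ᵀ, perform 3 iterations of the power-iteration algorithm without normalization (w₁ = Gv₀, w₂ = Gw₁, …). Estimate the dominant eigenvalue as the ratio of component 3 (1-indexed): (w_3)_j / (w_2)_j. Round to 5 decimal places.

w1 = Gv₀ = (4, 6, 7)
w2 = Gw1 = (46, 62, 88)
w3 = Gw2 = (494, 700, 1036)
Ratio at component: 1036 / 88 = 11.77273

11.77273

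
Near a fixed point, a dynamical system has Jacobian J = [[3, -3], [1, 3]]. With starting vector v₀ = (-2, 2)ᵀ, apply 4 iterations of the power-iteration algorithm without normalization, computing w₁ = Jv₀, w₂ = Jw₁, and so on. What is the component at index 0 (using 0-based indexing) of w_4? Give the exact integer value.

w1 = Jv₀ = (3·(-2) + (-3)·2; 1·(-2) + 3·2) = (-12, 4)
w2 = Jw1 = (3·(-12) + (-3)·4; 1·(-12) + 3·4) = (-48, 0)
w3 = Jw2 = (-144, -48)
w4 = Jw3 = (-288, -288)
The requested component of w4 is -288.

-288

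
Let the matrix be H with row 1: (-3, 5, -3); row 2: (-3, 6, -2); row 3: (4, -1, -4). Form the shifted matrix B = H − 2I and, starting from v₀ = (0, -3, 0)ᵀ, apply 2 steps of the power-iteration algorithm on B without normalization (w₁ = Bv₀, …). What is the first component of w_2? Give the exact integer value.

6

B = H − 2I has rows (-5, 5, -3); (-3, 4, -2); (4, -1, -6)
w1 = Bv₀ = (-15, -12, 3)
w2 = Bw1 = (6, -9, -66)
Requested component of w2: 6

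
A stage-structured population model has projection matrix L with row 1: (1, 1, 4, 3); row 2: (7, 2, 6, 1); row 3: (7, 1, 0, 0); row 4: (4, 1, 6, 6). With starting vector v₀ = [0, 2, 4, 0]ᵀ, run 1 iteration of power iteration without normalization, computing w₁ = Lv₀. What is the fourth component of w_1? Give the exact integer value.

w1 = Lv₀ = (1·0 + 1·2 + 4·4 + 3·0; 7·0 + 2·2 + 6·4 + 1·0; 7·0 + 1·2 + 0·4 + 0·0; 4·0 + 1·2 + 6·4 + 6·0) = (18, 28, 2, 26)
The requested component of w1 is 26.

26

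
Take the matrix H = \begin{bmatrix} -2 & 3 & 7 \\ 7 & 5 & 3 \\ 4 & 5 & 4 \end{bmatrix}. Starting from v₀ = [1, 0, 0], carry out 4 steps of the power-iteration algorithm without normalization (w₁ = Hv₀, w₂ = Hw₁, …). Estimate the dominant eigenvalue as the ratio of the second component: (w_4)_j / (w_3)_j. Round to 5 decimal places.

10.57143

w1 = Hv₀ = (-2, 7, 4)
w2 = Hw1 = (53, 33, 43)
w3 = Hw2 = (294, 665, 549)
w4 = Hw3 = (5250, 7030, 6697)
Ratio at component: 7030 / 665 = 10.57143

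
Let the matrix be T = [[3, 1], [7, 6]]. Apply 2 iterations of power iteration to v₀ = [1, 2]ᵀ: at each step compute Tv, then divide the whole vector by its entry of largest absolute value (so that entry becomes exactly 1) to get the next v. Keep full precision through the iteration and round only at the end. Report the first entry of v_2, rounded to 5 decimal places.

Tv0 = (5.000000, 19.000000); divide by 19.000000 → v1 = (0.263158, 1.000000)
Tv1 = (1.789474, 7.842105); divide by 7.842105 → v2 = (0.228188, 1.000000)
Requested entry of v2: 34/149 = 0.22819

0.22819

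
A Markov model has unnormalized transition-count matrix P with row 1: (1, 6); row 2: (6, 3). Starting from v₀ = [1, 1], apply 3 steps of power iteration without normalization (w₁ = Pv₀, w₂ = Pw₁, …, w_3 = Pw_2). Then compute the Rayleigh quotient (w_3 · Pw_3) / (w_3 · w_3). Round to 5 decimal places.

w1 = Pv₀ = (1·1 + 6·1; 6·1 + 3·1) = (7, 9)
w2 = Pw1 = (1·7 + 6·9; 6·7 + 3·9) = (61, 69)
w3 = Pw2 = (475, 573)
Pw3 = (3913, 4569)
w3·Pw3 = 475·3913 + 573·4569 = 4476712; w3·w3 = 475·475 + 573·573 = 553954
λ ≈ 4476712/553954 = 8.08138

8.08138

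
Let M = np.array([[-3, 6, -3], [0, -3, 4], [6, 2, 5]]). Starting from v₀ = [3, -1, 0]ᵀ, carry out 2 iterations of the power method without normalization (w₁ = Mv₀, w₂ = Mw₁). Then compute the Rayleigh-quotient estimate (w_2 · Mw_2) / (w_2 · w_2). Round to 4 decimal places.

w1 = Mv₀ = (-15, 3, 16)
w2 = Mw1 = (15, 55, -4)
Mw2 = (297, -181, 180)
w2·Mw2 = 15·297 + 55·(-181) + (-4)·180 = -6220; w2·w2 = 15·15 + 55·55 + (-4)·(-4) = 3266
λ ≈ -6220/3266 = -1.9045

-1.9045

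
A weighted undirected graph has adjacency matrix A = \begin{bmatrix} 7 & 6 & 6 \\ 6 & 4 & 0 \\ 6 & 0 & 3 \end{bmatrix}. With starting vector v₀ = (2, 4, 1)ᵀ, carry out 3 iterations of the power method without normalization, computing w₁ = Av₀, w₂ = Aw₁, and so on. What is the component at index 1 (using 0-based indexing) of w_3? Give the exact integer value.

4900

w1 = Av₀ = (7·2 + 6·4 + 6·1; 6·2 + 4·4 + 0·1; 6·2 + 0·4 + 3·1) = (44, 28, 15)
w2 = Aw1 = (7·44 + 6·28 + 6·15; 6·44 + 4·28 + 0·15; 6·44 + 0·28 + 3·15) = (566, 376, 309)
w3 = Aw2 = (8072, 4900, 4323)
The requested component of w3 is 4900.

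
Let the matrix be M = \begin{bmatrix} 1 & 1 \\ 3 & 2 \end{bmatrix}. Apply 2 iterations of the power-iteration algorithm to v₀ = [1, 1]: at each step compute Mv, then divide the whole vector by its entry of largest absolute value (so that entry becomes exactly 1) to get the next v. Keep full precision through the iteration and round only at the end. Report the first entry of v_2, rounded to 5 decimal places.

0.43750

Mv0 = (2.000000, 5.000000); divide by 5.000000 → v1 = (0.400000, 1.000000)
Mv1 = (1.400000, 3.200000); divide by 3.200000 → v2 = (0.437500, 1.000000)
Requested entry of v2: 7/16 = 0.43750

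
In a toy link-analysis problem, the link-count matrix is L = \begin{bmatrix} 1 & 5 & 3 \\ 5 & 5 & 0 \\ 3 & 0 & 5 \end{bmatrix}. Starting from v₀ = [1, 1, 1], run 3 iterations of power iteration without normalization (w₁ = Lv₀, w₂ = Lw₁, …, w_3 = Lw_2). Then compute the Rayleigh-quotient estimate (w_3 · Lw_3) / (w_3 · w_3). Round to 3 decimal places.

λ ≈ 9.160

w1 = Lv₀ = (1·1 + 5·1 + 3·1; 5·1 + 5·1 + 0·1; 3·1 + 0·1 + 5·1) = (9, 10, 8)
w2 = Lw1 = (1·9 + 5·10 + 3·8; 5·9 + 5·10 + 0·8; 3·9 + 0·10 + 5·8) = (83, 95, 67)
w3 = Lw2 = (759, 890, 584)
Lw3 = (6961, 8245, 5197)
w3·Lw3 = 759·6961 + 890·8245 + 584·5197 = 15656497; w3·w3 = 759·759 + 890·890 + 584·584 = 1709237
λ ≈ 15656497/1709237 = 9.160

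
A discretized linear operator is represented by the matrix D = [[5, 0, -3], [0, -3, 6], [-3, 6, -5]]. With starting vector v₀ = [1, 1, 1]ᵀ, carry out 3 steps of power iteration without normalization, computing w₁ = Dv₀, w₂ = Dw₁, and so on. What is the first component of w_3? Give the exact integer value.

14

w1 = Dv₀ = (5·1 + 0·1 + (-3)·1; 0·1 + (-3)·1 + 6·1; (-3)·1 + 6·1 + (-5)·1) = (2, 3, -2)
w2 = Dw1 = (5·2 + 0·3 + (-3)·(-2); 0·2 + (-3)·3 + 6·(-2); (-3)·2 + 6·3 + (-5)·(-2)) = (16, -21, 22)
w3 = Dw2 = (14, 195, -284)
The requested component of w3 is 14.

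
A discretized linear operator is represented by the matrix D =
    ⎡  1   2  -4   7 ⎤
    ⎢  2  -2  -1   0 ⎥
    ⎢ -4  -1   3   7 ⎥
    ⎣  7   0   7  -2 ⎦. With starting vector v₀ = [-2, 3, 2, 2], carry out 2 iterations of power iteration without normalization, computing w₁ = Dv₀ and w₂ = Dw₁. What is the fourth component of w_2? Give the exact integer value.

253

w1 = Dv₀ = (1·(-2) + 2·3 + (-4)·2 + 7·2; 2·(-2) + (-2)·3 + (-1)·2 + 0·2; (-4)·(-2) + (-1)·3 + 3·2 + 7·2; 7·(-2) + 0·3 + 7·2 + (-2)·2) = (10, -12, 25, -4)
w2 = Dw1 = (1·10 + 2·(-12) + (-4)·25 + 7·(-4); 2·10 + (-2)·(-12) + (-1)·25 + 0·(-4); (-4)·10 + (-1)·(-12) + 3·25 + 7·(-4); 7·10 + 0·(-12) + 7·25 + (-2)·(-4)) = (-142, 19, 19, 253)
The requested component of w2 is 253.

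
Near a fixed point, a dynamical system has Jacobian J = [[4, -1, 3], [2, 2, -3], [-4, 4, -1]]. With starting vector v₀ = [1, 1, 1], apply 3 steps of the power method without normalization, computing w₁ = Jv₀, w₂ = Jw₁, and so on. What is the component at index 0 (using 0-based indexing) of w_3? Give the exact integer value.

w1 = Jv₀ = (6, 1, -1)
w2 = Jw1 = (20, 17, -19)
w3 = Jw2 = (6, 131, 7)
The requested component of w3 is 6.

6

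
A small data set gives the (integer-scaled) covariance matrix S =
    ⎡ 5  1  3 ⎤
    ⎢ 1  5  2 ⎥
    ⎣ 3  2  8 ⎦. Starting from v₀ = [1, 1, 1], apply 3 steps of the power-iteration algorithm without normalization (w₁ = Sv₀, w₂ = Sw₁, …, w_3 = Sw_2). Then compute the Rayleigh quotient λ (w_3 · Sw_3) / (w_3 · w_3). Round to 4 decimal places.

λ ≈ 10.7203

w1 = Sv₀ = (9, 8, 13)
w2 = Sw1 = (92, 75, 147)
w3 = Sw2 = (976, 761, 1602)
Sw3 = (10447, 7985, 17266)
w3·Sw3 = 976·10447 + 761·7985 + 1602·17266 = 43932989; w3·w3 = 976·976 + 761·761 + 1602·1602 = 4098101
λ ≈ 43932989/4098101 = 10.7203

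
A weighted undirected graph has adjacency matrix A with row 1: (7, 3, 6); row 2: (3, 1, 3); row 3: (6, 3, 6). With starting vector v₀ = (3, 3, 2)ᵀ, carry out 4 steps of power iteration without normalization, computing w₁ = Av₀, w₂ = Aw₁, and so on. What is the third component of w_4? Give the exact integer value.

104553

w1 = Av₀ = (7·3 + 3·3 + 6·2; 3·3 + 1·3 + 3·2; 6·3 + 3·3 + 6·2) = (42, 18, 39)
w2 = Aw1 = (7·42 + 3·18 + 6·39; 3·42 + 1·18 + 3·39; 6·42 + 3·18 + 6·39) = (582, 261, 540)
w3 = Aw2 = (8097, 3627, 7515)
w4 = Aw3 = (112650, 50463, 104553)
The requested component of w4 is 104553.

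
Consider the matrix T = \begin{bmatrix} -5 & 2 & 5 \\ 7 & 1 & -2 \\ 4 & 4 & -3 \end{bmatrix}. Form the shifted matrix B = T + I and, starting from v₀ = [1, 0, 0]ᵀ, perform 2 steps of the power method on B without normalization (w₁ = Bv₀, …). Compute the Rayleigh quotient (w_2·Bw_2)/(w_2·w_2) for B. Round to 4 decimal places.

μ ≈ -5.7800

B = T + I has rows (-4, 2, 5); (7, 2, -2); (4, 4, -2)
w1 = Bv₀ = (-4, 7, 4)
w2 = Bw1 = (50, -22, 4)
Bw2 = (-224, 298, 104)
w2·Bw2 = -17340; w2·w2 = 3000; μ ≈ -17340/3000 = -5.7800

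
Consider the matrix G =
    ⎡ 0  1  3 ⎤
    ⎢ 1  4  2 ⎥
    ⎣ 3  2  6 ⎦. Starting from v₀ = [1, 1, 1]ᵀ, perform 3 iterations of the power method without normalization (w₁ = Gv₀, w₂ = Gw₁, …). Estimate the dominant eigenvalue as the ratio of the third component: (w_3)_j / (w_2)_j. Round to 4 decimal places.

w1 = Gv₀ = (0·1 + 1·1 + 3·1; 1·1 + 4·1 + 2·1; 3·1 + 2·1 + 6·1) = (4, 7, 11)
w2 = Gw1 = (0·4 + 1·7 + 3·11; 1·4 + 4·7 + 2·11; 3·4 + 2·7 + 6·11) = (40, 54, 92)
w3 = Gw2 = (330, 440, 780)
Ratio at component: 780 / 92 = 8.4783

8.4783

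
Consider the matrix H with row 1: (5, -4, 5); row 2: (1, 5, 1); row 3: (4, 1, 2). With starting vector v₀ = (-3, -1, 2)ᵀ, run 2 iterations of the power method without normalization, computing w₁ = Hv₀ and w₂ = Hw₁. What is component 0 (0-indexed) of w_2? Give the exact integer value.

-26

w1 = Hv₀ = (-1, -6, -9)
w2 = Hw1 = (-26, -40, -28)
The requested component of w2 is -26.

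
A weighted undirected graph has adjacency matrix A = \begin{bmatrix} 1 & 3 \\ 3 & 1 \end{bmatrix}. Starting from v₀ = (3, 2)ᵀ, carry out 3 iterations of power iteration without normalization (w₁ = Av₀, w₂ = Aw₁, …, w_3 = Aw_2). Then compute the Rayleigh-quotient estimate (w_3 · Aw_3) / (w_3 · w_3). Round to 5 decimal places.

3.99625

w1 = Av₀ = (9, 11)
w2 = Aw1 = (42, 38)
w3 = Aw2 = (156, 164)
Aw3 = (648, 632)
w3·Aw3 = 156·648 + 164·632 = 204736; w3·w3 = 156·156 + 164·164 = 51232
λ ≈ 204736/51232 = 3.99625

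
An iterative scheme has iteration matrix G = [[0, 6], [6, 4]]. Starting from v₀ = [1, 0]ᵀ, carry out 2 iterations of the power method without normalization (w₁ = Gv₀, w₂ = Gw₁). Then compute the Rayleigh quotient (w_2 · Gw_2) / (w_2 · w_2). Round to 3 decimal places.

λ ≈ 6.769

w1 = Gv₀ = (0, 6)
w2 = Gw1 = (36, 24)
Gw2 = (144, 312)
w2·Gw2 = 36·144 + 24·312 = 12672; w2·w2 = 36·36 + 24·24 = 1872
λ ≈ 12672/1872 = 6.769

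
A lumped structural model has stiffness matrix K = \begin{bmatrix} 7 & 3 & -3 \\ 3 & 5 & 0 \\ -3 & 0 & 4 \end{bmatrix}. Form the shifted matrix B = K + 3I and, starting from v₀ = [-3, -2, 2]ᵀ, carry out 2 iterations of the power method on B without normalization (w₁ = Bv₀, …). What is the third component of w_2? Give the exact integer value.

B = K + 3I has rows (10, 3, -3); (3, 8, 0); (-3, 0, 7)
w1 = Bv₀ = (-42, -25, 23)
w2 = Bw1 = (-564, -326, 287)
Requested component of w2: 287

287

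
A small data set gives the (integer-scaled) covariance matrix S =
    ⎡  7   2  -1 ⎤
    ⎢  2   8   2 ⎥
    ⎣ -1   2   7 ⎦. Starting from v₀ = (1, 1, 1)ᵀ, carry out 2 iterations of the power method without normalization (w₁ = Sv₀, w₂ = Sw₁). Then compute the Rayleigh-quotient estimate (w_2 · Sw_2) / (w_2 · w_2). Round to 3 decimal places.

w1 = Sv₀ = (8, 12, 8)
w2 = Sw1 = (72, 128, 72)
Sw2 = (688, 1312, 688)
w2·Sw2 = 72·688 + 128·1312 + 72·688 = 267008; w2·w2 = 72·72 + 128·128 + 72·72 = 26752
λ ≈ 267008/26752 = 9.981

λ ≈ 9.981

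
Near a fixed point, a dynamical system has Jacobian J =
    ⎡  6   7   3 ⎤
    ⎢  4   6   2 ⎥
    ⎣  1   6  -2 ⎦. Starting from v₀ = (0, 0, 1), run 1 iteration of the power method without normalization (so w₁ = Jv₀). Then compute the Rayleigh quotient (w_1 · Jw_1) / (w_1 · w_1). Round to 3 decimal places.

w1 = Jv₀ = (3, 2, -2)
Jw1 = (26, 20, 19)
w1·Jw1 = 3·26 + 2·20 + (-2)·19 = 80; w1·w1 = 3·3 + 2·2 + (-2)·(-2) = 17
λ ≈ 80/17 = 4.706

4.706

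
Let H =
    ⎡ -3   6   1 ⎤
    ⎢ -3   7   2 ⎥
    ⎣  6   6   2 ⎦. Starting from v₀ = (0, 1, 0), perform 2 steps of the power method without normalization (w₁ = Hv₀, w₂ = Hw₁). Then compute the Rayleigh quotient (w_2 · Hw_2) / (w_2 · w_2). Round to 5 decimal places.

7.38990

w1 = Hv₀ = ((-3)·0 + 6·1 + 1·0; (-3)·0 + 7·1 + 2·0; 6·0 + 6·1 + 2·0) = (6, 7, 6)
w2 = Hw1 = ((-3)·6 + 6·7 + 1·6; (-3)·6 + 7·7 + 2·6; 6·6 + 6·7 + 2·6) = (30, 43, 90)
Hw2 = (258, 391, 618)
w2·Hw2 = 30·258 + 43·391 + 90·618 = 80173; w2·w2 = 30·30 + 43·43 + 90·90 = 10849
λ ≈ 80173/10849 = 7.38990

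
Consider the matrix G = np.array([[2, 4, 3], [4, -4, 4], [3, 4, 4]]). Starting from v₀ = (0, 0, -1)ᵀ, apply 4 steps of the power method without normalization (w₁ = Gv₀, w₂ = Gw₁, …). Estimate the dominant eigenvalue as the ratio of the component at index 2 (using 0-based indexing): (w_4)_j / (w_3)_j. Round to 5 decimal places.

w1 = Gv₀ = (-3, -4, -4)
w2 = Gw1 = (-34, -12, -41)
w3 = Gw2 = (-239, -252, -314)
w4 = Gw3 = (-2428, -1204, -2981)
Ratio at component: -2981 / -314 = 9.49363

λ ≈ 9.49363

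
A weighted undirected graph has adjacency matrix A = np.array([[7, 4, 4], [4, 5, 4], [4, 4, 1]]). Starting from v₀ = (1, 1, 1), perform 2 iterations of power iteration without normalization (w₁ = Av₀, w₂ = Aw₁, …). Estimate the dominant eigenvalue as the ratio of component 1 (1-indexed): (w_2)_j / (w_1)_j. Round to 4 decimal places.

w1 = Av₀ = (15, 13, 9)
w2 = Aw1 = (193, 161, 121)
Ratio at component: 193 / 15 = 12.8667

λ ≈ 12.8667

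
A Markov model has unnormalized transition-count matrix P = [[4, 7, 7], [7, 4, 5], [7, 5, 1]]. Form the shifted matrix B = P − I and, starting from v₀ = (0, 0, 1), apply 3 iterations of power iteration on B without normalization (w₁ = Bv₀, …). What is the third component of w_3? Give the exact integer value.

B = P − I has rows (3, 7, 7); (7, 3, 5); (7, 5, 0)
w1 = Bv₀ = (7, 5, 0)
w2 = Bw1 = (56, 64, 74)
w3 = Bw2 = (1134, 954, 712)
Requested component of w3: 712

712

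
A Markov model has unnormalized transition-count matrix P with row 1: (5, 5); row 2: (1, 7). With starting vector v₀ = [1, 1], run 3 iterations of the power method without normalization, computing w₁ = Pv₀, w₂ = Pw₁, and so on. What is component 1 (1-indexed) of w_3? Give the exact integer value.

780

w1 = Pv₀ = (5·1 + 5·1; 1·1 + 7·1) = (10, 8)
w2 = Pw1 = (5·10 + 5·8; 1·10 + 7·8) = (90, 66)
w3 = Pw2 = (780, 552)
The requested component of w3 is 780.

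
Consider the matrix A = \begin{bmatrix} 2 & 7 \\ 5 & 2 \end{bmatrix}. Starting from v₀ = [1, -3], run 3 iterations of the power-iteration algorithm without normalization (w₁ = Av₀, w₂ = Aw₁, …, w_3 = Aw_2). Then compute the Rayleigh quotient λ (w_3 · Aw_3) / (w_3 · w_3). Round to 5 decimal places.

w1 = Av₀ = (-19, -1)
w2 = Aw1 = (-45, -97)
w3 = Aw2 = (-769, -419)
Aw3 = (-4471, -4683)
w3·Aw3 = (-769)·(-4471) + (-419)·(-4683) = 5400376; w3·w3 = (-769)·(-769) + (-419)·(-419) = 766922
λ ≈ 5400376/766922 = 7.04162

7.04162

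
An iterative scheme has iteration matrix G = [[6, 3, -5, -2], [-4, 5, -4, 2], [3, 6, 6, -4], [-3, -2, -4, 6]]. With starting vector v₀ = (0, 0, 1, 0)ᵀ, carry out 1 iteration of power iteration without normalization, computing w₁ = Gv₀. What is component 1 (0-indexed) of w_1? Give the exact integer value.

w1 = Gv₀ = (6·0 + 3·0 + (-5)·1 + (-2)·0; (-4)·0 + 5·0 + (-4)·1 + 2·0; 3·0 + 6·0 + 6·1 + (-4)·0; (-3)·0 + (-2)·0 + (-4)·1 + 6·0) = (-5, -4, 6, -4)
The requested component of w1 is -4.

-4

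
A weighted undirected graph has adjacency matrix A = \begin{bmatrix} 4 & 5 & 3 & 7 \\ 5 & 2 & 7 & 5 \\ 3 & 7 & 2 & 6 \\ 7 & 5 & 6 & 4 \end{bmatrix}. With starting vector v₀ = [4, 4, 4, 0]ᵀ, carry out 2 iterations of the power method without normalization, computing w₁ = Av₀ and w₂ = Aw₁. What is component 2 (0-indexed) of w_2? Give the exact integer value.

1064

w1 = Av₀ = (48, 56, 48, 72)
w2 = Aw1 = (1120, 1048, 1064, 1192)
The requested component of w2 is 1064.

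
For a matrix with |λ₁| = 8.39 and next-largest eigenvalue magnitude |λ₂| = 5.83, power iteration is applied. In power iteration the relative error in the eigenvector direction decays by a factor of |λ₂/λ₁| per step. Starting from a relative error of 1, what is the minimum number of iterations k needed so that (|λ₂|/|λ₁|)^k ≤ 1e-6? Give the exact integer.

|λ₂/λ₁| = 5.83/8.39 = 0.69487
Need k ≥ ln(1e-6) / ln(0.69487) = -13.8155 / -0.3640 ≈ 37.952
Smallest integer k satisfying the bound: 38

38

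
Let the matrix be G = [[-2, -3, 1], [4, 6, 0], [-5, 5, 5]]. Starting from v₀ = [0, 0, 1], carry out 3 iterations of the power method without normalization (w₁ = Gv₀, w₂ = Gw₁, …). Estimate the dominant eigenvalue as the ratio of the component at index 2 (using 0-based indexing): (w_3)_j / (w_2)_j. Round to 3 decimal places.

w1 = Gv₀ = (1, 0, 5)
w2 = Gw1 = (3, 4, 20)
w3 = Gw2 = (2, 36, 105)
Ratio at component: 105 / 20 = 5.250

λ ≈ 5.250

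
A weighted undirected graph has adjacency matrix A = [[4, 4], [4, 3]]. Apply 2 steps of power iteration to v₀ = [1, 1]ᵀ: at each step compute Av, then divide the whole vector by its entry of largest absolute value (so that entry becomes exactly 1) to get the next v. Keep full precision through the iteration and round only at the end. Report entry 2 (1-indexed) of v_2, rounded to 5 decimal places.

0.88333

Av0 = (8.000000, 7.000000); divide by 8.000000 → v1 = (1.000000, 0.875000)
Av1 = (7.500000, 6.625000); divide by 7.500000 → v2 = (1.000000, 0.883333)
Requested entry of v2: 53/60 = 0.88333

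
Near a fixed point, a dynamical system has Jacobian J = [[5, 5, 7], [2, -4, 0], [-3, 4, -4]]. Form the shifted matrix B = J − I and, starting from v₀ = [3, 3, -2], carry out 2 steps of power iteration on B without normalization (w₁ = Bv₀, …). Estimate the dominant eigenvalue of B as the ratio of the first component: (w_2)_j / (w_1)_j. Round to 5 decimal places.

μ ≈ 7.53846

B = J − I has rows (4, 5, 7); (2, -5, 0); (-3, 4, -5)
w1 = Bv₀ = (4·3 + 5·3 + 7·(-2); 2·3 + (-5)·3 + 0·(-2); (-3)·3 + 4·3 + (-5)·(-2)) = (13, -9, 13)
w2 = Bw1 = (4·13 + 5·(-9) + 7·13; 2·13 + (-5)·(-9) + 0·13; (-3)·13 + 4·(-9) + (-5)·13) = (98, 71, -140)
Ratio: 98/13 = 7.53846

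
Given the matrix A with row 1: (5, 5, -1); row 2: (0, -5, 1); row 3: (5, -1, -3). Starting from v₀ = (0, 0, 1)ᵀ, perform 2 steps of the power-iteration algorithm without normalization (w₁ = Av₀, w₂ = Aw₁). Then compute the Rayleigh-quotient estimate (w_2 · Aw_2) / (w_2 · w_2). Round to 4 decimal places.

-4.7073

w1 = Av₀ = (-1, 1, -3)
w2 = Aw1 = (3, -8, 3)
Aw2 = (-28, 43, 14)
w2·Aw2 = 3·(-28) + (-8)·43 + 3·14 = -386; w2·w2 = 3·3 + (-8)·(-8) + 3·3 = 82
λ ≈ -386/82 = -4.7073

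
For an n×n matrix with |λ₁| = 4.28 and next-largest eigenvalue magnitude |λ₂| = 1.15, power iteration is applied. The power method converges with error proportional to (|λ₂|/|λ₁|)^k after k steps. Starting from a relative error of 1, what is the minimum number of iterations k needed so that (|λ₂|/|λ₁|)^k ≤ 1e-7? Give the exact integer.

|λ₂/λ₁| = 1.15/4.28 = 0.26869
Need k ≥ ln(1e-7) / ln(0.26869) = -16.1181 / -1.3142 ≈ 12.265
Smallest integer k satisfying the bound: 13

13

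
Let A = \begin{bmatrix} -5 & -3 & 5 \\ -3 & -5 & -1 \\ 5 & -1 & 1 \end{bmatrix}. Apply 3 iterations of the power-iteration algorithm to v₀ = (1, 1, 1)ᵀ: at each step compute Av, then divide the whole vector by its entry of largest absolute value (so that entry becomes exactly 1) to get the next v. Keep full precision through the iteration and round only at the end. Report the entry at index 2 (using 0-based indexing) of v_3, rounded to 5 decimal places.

Av0 = (-3.000000, -9.000000, 5.000000); divide by -9.000000 → v1 = (0.333333, 1.000000, -0.555556)
Av1 = (-7.444444, -5.444444, 0.111111); divide by -7.444444 → v2 = (1.000000, 0.731343, -0.014925)
Av2 = (-7.268657, -6.641791, 4.253731); divide by -7.268657 → v3 = (1.000000, 0.913758, -0.585216)
Requested entry of v3: 285/-487 = -0.58522

-0.58522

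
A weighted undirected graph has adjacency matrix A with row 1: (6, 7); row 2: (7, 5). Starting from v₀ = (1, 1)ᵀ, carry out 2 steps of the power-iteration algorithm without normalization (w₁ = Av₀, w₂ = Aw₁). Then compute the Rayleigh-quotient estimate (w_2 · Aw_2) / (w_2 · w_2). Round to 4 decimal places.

12.5178

w1 = Av₀ = (13, 12)
w2 = Aw1 = (162, 151)
Aw2 = (2029, 1889)
w2·Aw2 = 162·2029 + 151·1889 = 613937; w2·w2 = 162·162 + 151·151 = 49045
λ ≈ 613937/49045 = 12.5178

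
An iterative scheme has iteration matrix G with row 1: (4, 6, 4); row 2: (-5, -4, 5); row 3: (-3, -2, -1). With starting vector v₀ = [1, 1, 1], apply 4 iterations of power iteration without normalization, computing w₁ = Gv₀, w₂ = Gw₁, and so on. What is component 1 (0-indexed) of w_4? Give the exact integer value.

w1 = Gv₀ = (14, -4, -6)
w2 = Gw1 = (8, -84, -28)
w3 = Gw2 = (-584, 156, 172)
w4 = Gw3 = (-712, 3156, 1268)
The requested component of w4 is 3156.

3156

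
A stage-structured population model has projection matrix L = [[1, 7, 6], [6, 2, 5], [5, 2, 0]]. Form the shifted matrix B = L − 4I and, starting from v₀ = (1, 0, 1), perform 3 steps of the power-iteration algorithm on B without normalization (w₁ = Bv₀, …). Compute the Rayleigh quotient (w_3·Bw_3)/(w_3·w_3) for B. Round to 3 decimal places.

B = L − 4I has rows (-3, 7, 6); (6, -2, 5); (5, 2, -4)
w1 = Bv₀ = ((-3)·1 + 7·0 + 6·1; 6·1 + (-2)·0 + 5·1; 5·1 + 2·0 + (-4)·1) = (3, 11, 1)
w2 = Bw1 = ((-3)·3 + 7·11 + 6·1; 6·3 + (-2)·11 + 5·1; 5·3 + 2·11 + (-4)·1) = (74, 1, 33)
w3 = Bw2 = (-17, 607, 240)
Bw3 = (5740, -116, 169)
w3·Bw3 = -127432; w3·w3 = 426338; μ ≈ -127432/426338 = -0.299

-0.299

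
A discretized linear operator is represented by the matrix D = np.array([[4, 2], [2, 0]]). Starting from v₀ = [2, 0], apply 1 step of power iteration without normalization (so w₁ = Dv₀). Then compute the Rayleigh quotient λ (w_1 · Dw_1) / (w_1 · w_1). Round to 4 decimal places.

λ ≈ 4.8000

w1 = Dv₀ = (8, 4)
Dw1 = (40, 16)
w1·Dw1 = 8·40 + 4·16 = 384; w1·w1 = 8·8 + 4·4 = 80
λ ≈ 384/80 = 4.8000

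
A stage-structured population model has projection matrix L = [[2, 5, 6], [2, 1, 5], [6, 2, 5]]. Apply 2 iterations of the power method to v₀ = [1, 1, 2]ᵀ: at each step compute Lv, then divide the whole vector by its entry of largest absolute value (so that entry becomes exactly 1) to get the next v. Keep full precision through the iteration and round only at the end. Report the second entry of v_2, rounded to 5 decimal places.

0.61304

Lv0 = (19.000000, 13.000000, 18.000000); divide by 19.000000 → v1 = (1.000000, 0.684211, 0.947368)
Lv1 = (11.105263, 7.421053, 12.105263); divide by 12.105263 → v2 = (0.917391, 0.613043, 1.000000)
Requested entry of v2: 141/230 = 0.61304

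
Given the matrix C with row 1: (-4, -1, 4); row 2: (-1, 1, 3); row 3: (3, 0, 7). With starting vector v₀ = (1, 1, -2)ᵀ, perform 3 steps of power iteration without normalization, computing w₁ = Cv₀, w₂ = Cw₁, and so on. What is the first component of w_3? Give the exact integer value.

w1 = Cv₀ = (-13, -6, -11)
w2 = Cw1 = (14, -26, -116)
w3 = Cw2 = (-494, -388, -770)
The requested component of w3 is -494.

-494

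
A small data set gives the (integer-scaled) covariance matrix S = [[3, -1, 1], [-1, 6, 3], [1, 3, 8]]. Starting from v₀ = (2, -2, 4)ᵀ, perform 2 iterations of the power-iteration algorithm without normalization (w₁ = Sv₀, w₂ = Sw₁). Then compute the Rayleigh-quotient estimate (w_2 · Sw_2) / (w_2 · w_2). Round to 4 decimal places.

9.2531

w1 = Sv₀ = (3·2 + (-1)·(-2) + 1·4; (-1)·2 + 6·(-2) + 3·4; 1·2 + 3·(-2) + 8·4) = (12, -2, 28)
w2 = Sw1 = (3·12 + (-1)·(-2) + 1·28; (-1)·12 + 6·(-2) + 3·28; 1·12 + 3·(-2) + 8·28) = (66, 60, 230)
Sw2 = (368, 984, 2086)
w2·Sw2 = 66·368 + 60·984 + 230·2086 = 563108; w2·w2 = 66·66 + 60·60 + 230·230 = 60856
λ ≈ 563108/60856 = 9.2531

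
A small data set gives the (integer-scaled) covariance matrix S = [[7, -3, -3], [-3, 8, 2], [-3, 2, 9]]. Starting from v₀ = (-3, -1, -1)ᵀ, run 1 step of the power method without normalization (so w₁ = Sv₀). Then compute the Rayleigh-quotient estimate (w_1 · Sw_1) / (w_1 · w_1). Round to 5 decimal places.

w1 = Sv₀ = (-15, -1, -2)
Sw1 = (-96, 33, 25)
w1·Sw1 = (-15)·(-96) + (-1)·33 + (-2)·25 = 1357; w1·w1 = (-15)·(-15) + (-1)·(-1) + (-2)·(-2) = 230
λ ≈ 1357/230 = 5.90000

λ ≈ 5.90000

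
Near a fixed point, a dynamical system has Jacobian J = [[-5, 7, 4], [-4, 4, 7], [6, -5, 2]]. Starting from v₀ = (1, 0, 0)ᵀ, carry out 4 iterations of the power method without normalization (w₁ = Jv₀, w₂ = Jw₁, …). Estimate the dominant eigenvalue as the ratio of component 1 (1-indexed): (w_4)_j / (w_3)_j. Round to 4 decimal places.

λ ≈ -3.2311

w1 = Jv₀ = ((-5)·1 + 7·0 + 4·0; (-4)·1 + 4·0 + 7·0; 6·1 + (-5)·0 + 2·0) = (-5, -4, 6)
w2 = Jw1 = ((-5)·(-5) + 7·(-4) + 4·6; (-4)·(-5) + 4·(-4) + 7·6; 6·(-5) + (-5)·(-4) + 2·6) = (21, 46, 2)
w3 = Jw2 = (225, 114, -100)
w4 = Jw3 = (-727, -1144, 580)
Ratio at component: -727 / 225 = -3.2311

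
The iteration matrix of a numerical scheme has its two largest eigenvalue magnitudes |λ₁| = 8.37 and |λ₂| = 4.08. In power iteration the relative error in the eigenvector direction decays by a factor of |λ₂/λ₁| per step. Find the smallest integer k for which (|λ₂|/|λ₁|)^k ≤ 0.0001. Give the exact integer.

13

|λ₂/λ₁| = 4.08/8.37 = 0.48746
Need k ≥ ln(0.0001) / ln(0.48746) = -9.2103 / -0.7186 ≈ 12.818
Smallest integer k satisfying the bound: 13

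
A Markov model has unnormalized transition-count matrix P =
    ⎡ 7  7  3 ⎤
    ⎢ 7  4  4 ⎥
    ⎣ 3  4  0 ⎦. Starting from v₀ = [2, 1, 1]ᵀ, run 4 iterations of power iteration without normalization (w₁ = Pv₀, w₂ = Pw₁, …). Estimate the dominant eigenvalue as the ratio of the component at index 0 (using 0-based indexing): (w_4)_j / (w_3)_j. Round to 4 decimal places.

14.3238

w1 = Pv₀ = (7·2 + 7·1 + 3·1; 7·2 + 4·1 + 4·1; 3·2 + 4·1 + 0·1) = (24, 22, 10)
w2 = Pw1 = (7·24 + 7·22 + 3·10; 7·24 + 4·22 + 4·10; 3·24 + 4·22 + 0·10) = (352, 296, 160)
w3 = Pw2 = (5016, 4288, 2240)
w4 = Pw3 = (71848, 61224, 32200)
Ratio at component: 71848 / 5016 = 14.3238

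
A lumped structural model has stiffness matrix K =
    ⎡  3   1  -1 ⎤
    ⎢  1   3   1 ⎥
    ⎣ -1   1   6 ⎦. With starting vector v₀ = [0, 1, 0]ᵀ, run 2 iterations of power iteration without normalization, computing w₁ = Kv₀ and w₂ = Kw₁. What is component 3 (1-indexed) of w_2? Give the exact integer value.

w1 = Kv₀ = (3·0 + 1·1 + (-1)·0; 1·0 + 3·1 + 1·0; (-1)·0 + 1·1 + 6·0) = (1, 3, 1)
w2 = Kw1 = (3·1 + 1·3 + (-1)·1; 1·1 + 3·3 + 1·1; (-1)·1 + 1·3 + 6·1) = (5, 11, 8)
The requested component of w2 is 8.

8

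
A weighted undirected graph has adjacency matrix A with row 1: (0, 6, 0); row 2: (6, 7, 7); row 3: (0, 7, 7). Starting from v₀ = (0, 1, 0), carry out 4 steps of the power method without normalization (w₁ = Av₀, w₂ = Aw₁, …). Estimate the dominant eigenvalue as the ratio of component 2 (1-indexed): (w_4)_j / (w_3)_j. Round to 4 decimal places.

λ ≈ 15.6311

w1 = Av₀ = (0·0 + 6·1 + 0·0; 6·0 + 7·1 + 7·0; 0·0 + 7·1 + 7·0) = (6, 7, 7)
w2 = Aw1 = (0·6 + 6·7 + 0·7; 6·6 + 7·7 + 7·7; 0·6 + 7·7 + 7·7) = (42, 134, 98)
w3 = Aw2 = (804, 1876, 1624)
w4 = Aw3 = (11256, 29324, 24500)
Ratio at component: 29324 / 1876 = 15.6311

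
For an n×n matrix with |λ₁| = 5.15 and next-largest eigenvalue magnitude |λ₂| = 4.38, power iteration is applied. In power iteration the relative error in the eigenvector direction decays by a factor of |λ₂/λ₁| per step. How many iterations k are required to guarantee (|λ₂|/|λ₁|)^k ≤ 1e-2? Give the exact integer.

|λ₂/λ₁| = 4.38/5.15 = 0.85049
Need k ≥ ln(1e-2) / ln(0.85049) = -4.6052 / -0.1619 ≈ 28.436
Smallest integer k satisfying the bound: 29

29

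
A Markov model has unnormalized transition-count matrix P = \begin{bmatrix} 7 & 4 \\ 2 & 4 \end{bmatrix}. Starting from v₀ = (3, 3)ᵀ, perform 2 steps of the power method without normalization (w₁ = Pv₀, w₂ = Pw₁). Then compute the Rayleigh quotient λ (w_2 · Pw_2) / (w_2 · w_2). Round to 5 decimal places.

w1 = Pv₀ = (33, 18)
w2 = Pw1 = (303, 138)
Pw2 = (2673, 1158)
w2·Pw2 = 303·2673 + 138·1158 = 969723; w2·w2 = 303·303 + 138·138 = 110853
λ ≈ 969723/110853 = 8.74783

8.74783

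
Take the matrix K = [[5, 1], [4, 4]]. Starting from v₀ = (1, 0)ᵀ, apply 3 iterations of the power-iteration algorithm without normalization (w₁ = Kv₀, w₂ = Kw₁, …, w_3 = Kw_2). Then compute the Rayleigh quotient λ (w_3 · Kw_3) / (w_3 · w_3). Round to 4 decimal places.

6.6710

w1 = Kv₀ = (5·1 + 1·0; 4·1 + 4·0) = (5, 4)
w2 = Kw1 = (5·5 + 1·4; 4·5 + 4·4) = (29, 36)
w3 = Kw2 = (181, 260)
Kw3 = (1165, 1764)
w3·Kw3 = 181·1165 + 260·1764 = 669505; w3·w3 = 181·181 + 260·260 = 100361
λ ≈ 669505/100361 = 6.6710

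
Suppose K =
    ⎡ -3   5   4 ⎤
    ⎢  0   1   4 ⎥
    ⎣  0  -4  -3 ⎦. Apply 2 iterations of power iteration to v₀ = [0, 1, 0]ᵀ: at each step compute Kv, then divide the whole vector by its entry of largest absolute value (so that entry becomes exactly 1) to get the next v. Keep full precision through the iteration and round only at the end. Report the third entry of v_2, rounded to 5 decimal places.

Kv0 = (5.000000, 1.000000, -4.000000); divide by 5.000000 → v1 = (1.000000, 0.200000, -0.800000)
Kv1 = (-5.200000, -3.000000, 1.600000); divide by -5.200000 → v2 = (1.000000, 0.576923, -0.307692)
Requested entry of v2: 8/-26 = -0.30769

-0.30769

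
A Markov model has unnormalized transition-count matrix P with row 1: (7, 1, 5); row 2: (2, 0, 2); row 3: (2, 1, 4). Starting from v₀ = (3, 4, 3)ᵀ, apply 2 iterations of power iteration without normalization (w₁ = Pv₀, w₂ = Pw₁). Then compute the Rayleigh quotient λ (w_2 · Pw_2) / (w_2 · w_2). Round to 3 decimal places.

w1 = Pv₀ = (7·3 + 1·4 + 5·3; 2·3 + 0·4 + 2·3; 2·3 + 1·4 + 4·3) = (40, 12, 22)
w2 = Pw1 = (7·40 + 1·12 + 5·22; 2·40 + 0·12 + 2·22; 2·40 + 1·12 + 4·22) = (402, 124, 180)
Pw2 = (3838, 1164, 1648)
w2·Pw2 = 402·3838 + 124·1164 + 180·1648 = 1983852; w2·w2 = 402·402 + 124·124 + 180·180 = 209380
λ ≈ 1983852/209380 = 9.475

λ ≈ 9.475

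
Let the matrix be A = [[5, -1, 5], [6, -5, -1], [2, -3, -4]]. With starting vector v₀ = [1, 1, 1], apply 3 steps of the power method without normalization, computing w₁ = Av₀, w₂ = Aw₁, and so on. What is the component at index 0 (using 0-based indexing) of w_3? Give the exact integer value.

231

w1 = Av₀ = (5·1 + (-1)·1 + 5·1; 6·1 + (-5)·1 + (-1)·1; 2·1 + (-3)·1 + (-4)·1) = (9, 0, -5)
w2 = Aw1 = (5·9 + (-1)·0 + 5·(-5); 6·9 + (-5)·0 + (-1)·(-5); 2·9 + (-3)·0 + (-4)·(-5)) = (20, 59, 38)
w3 = Aw2 = (231, -213, -289)
The requested component of w3 is 231.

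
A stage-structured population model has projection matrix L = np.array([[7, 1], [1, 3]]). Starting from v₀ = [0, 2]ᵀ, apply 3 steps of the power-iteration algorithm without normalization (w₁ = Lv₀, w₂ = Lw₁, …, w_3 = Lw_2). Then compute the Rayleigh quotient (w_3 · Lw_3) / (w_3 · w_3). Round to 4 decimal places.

w1 = Lv₀ = (7·0 + 1·2; 1·0 + 3·2) = (2, 6)
w2 = Lw1 = (7·2 + 1·6; 1·2 + 3·6) = (20, 20)
w3 = Lw2 = (160, 80)
Lw3 = (1200, 400)
w3·Lw3 = 160·1200 + 80·400 = 224000; w3·w3 = 160·160 + 80·80 = 32000
λ ≈ 224000/32000 = 7.0000

λ ≈ 7.0000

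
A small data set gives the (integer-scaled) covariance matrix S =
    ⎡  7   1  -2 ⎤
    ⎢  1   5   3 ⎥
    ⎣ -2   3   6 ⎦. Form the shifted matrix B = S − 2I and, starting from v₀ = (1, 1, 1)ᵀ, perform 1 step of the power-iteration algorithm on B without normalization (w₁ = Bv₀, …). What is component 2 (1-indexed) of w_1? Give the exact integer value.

7

B = S − 2I has rows (5, 1, -2); (1, 3, 3); (-2, 3, 4)
w1 = Bv₀ = (4, 7, 5)
Requested component of w1: 7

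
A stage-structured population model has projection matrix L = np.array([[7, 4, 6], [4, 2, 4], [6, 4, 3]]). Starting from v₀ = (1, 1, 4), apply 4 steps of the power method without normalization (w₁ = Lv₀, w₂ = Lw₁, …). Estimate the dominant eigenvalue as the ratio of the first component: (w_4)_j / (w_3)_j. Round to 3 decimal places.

13.934

w1 = Lv₀ = (7·1 + 4·1 + 6·4; 4·1 + 2·1 + 4·4; 6·1 + 4·1 + 3·4) = (35, 22, 22)
w2 = Lw1 = (7·35 + 4·22 + 6·22; 4·35 + 2·22 + 4·22; 6·35 + 4·22 + 3·22) = (465, 272, 364)
w3 = Lw2 = (6527, 3860, 4970)
w4 = Lw3 = (90949, 53708, 69512)
Ratio at component: 90949 / 6527 = 13.934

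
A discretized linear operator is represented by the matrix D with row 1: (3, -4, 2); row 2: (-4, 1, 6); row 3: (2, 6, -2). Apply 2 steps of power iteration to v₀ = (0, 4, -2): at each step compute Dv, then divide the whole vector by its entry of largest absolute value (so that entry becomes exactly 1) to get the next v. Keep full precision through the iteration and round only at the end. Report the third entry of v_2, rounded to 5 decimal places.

-0.60000

Dv0 = (-20.000000, -8.000000, 28.000000); divide by 28.000000 → v1 = (-0.714286, -0.285714, 1.000000)
Dv1 = (1.000000, 8.571429, -5.142857); divide by 8.571429 → v2 = (0.116667, 1.000000, -0.600000)
Requested entry of v2: -144/240 = -0.60000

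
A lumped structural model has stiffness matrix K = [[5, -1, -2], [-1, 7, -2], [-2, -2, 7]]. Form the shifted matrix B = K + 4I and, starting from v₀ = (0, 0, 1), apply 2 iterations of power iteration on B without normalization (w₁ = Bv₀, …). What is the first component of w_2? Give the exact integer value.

-38

B = K + 4I has rows (9, -1, -2); (-1, 11, -2); (-2, -2, 11)
w1 = Bv₀ = (9·0 + (-1)·0 + (-2)·1; (-1)·0 + 11·0 + (-2)·1; (-2)·0 + (-2)·0 + 11·1) = (-2, -2, 11)
w2 = Bw1 = (9·(-2) + (-1)·(-2) + (-2)·11; (-1)·(-2) + 11·(-2) + (-2)·11; (-2)·(-2) + (-2)·(-2) + 11·11) = (-38, -42, 129)
Requested component of w2: -38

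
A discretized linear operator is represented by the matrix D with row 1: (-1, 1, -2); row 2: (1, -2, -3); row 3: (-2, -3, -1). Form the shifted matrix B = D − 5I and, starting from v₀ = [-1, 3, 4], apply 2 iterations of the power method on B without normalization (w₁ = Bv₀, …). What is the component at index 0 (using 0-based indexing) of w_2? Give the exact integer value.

22

B = D − 5I has rows (-6, 1, -2); (1, -7, -3); (-2, -3, -6)
w1 = Bv₀ = ((-6)·(-1) + 1·3 + (-2)·4; 1·(-1) + (-7)·3 + (-3)·4; (-2)·(-1) + (-3)·3 + (-6)·4) = (1, -34, -31)
w2 = Bw1 = ((-6)·1 + 1·(-34) + (-2)·(-31); 1·1 + (-7)·(-34) + (-3)·(-31); (-2)·1 + (-3)·(-34) + (-6)·(-31)) = (22, 332, 286)
Requested component of w2: 22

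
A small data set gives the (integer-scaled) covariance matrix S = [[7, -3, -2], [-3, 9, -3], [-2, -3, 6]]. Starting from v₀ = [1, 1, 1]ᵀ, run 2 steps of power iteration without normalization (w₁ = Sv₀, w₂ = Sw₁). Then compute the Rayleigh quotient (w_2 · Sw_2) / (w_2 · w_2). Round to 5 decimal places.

w1 = Sv₀ = (2, 3, 1)
w2 = Sw1 = (3, 18, -7)
Sw2 = (-19, 174, -102)
w2·Sw2 = 3·(-19) + 18·174 + (-7)·(-102) = 3789; w2·w2 = 3·3 + 18·18 + (-7)·(-7) = 382
λ ≈ 3789/382 = 9.91885

9.91885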